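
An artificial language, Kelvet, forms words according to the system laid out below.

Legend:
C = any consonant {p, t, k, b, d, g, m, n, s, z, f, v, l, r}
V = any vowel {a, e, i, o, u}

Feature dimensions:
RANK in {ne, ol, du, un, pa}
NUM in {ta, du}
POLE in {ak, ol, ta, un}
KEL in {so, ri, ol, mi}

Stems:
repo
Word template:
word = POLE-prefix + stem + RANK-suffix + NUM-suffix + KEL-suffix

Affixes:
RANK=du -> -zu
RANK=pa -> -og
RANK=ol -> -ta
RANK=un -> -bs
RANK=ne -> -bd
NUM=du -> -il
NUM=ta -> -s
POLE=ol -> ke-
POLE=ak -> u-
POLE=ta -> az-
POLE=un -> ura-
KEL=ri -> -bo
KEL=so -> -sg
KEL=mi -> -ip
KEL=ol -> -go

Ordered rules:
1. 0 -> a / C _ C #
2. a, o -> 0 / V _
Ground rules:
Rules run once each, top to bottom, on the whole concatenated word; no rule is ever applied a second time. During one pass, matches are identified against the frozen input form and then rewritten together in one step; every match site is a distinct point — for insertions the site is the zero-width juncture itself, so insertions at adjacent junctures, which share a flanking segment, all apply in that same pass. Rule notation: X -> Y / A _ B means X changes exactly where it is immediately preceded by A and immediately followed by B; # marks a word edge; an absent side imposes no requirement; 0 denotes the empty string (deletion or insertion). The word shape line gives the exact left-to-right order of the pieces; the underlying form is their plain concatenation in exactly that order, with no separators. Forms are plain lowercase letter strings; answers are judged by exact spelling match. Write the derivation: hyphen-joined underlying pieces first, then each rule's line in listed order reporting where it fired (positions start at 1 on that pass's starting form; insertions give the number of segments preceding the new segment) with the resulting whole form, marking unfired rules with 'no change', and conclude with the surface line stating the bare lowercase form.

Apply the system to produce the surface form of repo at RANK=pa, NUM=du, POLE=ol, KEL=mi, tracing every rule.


underlying: ke-repo-og-il-ip
1. 0 -> a / C _ C #: no change
2. a, o -> 0 / V _: fires at position(s) 7: kerepogilip
surface: kerepogilip


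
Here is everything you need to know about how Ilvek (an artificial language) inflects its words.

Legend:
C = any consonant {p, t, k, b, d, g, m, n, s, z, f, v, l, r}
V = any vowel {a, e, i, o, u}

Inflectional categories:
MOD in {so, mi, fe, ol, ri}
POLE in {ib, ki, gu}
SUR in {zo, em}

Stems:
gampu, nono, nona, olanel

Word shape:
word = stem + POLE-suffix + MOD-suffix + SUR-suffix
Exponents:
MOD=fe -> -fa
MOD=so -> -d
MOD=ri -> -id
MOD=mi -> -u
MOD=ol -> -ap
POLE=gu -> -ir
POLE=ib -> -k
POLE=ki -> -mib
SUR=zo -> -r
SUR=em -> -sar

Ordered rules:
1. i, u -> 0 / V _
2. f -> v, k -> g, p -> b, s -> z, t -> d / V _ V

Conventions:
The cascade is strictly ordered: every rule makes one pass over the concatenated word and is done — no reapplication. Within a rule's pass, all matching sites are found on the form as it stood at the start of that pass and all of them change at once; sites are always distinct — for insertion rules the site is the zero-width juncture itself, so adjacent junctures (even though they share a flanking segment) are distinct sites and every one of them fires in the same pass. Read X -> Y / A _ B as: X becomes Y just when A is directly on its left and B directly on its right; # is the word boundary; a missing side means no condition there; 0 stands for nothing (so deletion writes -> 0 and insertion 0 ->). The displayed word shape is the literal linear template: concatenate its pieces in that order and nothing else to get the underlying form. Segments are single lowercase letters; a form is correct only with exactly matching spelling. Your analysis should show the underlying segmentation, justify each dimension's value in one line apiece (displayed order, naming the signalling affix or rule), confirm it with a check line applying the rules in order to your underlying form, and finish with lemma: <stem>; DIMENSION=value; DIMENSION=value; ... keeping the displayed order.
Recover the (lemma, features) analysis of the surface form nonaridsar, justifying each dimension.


underlying: nona-ir-id-sar
MOD=ri - signalled by the affix -id
POLE=gu - signalled by the affix -ir
SUR=em - signalled by the affix -sar
check: nonairidsar -> nonaridsar -> nonaridsar
lemma: nona; MOD=ri; POLE=gu; SUR=em


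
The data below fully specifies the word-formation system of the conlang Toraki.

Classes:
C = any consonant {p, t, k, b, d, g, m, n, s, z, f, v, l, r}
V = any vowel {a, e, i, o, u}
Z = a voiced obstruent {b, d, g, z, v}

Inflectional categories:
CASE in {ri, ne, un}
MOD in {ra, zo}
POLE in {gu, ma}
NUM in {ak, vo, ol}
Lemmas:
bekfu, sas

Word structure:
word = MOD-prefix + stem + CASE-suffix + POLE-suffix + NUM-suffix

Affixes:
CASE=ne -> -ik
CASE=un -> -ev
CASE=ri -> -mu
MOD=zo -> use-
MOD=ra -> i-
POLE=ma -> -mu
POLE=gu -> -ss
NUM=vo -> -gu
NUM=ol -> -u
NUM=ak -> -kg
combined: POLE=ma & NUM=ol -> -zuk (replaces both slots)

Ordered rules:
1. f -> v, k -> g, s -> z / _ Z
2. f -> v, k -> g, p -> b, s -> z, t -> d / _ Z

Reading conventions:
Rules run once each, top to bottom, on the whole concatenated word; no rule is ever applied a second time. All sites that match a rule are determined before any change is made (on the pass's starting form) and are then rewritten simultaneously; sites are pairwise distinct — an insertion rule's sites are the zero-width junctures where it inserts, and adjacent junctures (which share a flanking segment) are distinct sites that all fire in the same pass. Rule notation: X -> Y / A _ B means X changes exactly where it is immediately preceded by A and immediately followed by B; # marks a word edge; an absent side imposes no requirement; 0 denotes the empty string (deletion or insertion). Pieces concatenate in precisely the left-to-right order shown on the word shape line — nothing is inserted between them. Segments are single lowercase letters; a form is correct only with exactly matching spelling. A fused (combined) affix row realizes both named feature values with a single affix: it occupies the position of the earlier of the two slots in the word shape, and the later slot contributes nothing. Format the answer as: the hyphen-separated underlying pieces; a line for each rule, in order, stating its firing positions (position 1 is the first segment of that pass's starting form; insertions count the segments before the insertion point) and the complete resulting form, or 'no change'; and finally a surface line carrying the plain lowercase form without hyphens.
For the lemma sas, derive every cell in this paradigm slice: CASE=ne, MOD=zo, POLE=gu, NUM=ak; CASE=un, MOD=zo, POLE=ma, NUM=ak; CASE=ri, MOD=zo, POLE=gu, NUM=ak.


cell CASE=ne, MOD=zo, POLE=gu, NUM=ak:
underlying: use-sas-ik-ss-kg
1. f -> v, k -> g, s -> z / _ Z: fires at position(s) 11: usesasikssgg
2. f -> v, k -> g, p -> b, s -> z, t -> d / _ Z: fires at position(s) 10: usesasikszgg
surface: usesasikszgg

cell CASE=un, MOD=zo, POLE=ma, NUM=ak:
underlying: use-sas-ev-mu-kg
1. f -> v, k -> g, s -> z / _ Z: fires at position(s) 11: usesasevmugg
2. f -> v, k -> g, p -> b, s -> z, t -> d / _ Z: no change
surface: usesasevmugg

cell CASE=ri, MOD=zo, POLE=gu, NUM=ak:
underlying: use-sas-mu-ss-kg
1. f -> v, k -> g, s -> z / _ Z: fires at position(s) 11: usesasmussgg
2. f -> v, k -> g, p -> b, s -> z, t -> d / _ Z: fires at position(s) 10: usesasmuszgg
surface: usesasmuszgg


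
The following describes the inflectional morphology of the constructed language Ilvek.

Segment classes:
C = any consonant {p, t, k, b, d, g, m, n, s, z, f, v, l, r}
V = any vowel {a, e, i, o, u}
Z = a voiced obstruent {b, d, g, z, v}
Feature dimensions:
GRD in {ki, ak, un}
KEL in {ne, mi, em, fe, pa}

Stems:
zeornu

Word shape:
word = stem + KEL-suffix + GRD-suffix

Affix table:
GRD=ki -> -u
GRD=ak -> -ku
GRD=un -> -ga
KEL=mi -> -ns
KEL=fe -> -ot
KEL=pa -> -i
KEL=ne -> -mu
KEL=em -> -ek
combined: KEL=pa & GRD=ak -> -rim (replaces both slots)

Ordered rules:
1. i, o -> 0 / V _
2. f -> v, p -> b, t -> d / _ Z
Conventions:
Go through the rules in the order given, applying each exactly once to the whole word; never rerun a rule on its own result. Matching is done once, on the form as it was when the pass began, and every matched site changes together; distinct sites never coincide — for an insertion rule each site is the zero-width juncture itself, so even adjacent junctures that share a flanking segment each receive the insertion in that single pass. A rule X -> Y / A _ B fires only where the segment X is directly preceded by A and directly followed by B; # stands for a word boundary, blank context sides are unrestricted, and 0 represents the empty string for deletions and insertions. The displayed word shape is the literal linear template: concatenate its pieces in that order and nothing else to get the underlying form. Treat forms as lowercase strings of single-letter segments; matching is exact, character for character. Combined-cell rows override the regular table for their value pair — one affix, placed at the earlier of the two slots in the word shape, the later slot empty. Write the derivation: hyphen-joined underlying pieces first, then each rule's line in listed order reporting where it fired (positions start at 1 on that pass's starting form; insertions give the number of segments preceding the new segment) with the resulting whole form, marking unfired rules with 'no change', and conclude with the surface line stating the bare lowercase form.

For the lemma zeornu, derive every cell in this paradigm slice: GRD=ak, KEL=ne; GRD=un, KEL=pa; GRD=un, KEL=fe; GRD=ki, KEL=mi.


cell GRD=ak, KEL=ne:
underlying: zeornu-mu-ku
1. i, o -> 0 / V _: fires at position(s) 3: zernumuku
2. f -> v, p -> b, t -> d / _ Z: no change
surface: zernumuku

cell GRD=un, KEL=pa:
underlying: zeornu-i-ga
1. i, o -> 0 / V _: fires at position(s) 3, 7: zernuga
2. f -> v, p -> b, t -> d / _ Z: no change
surface: zernuga

cell GRD=un, KEL=fe:
underlying: zeornu-ot-ga
1. i, o -> 0 / V _: fires at position(s) 3, 7: zernutga
2. f -> v, p -> b, t -> d / _ Z: fires at position(s) 6: zernudga
surface: zernudga

cell GRD=ki, KEL=mi:
underlying: zeornu-ns-u
1. i, o -> 0 / V _: fires at position(s) 3: zernunsu
2. f -> v, p -> b, t -> d / _ Z: no change
surface: zernunsu


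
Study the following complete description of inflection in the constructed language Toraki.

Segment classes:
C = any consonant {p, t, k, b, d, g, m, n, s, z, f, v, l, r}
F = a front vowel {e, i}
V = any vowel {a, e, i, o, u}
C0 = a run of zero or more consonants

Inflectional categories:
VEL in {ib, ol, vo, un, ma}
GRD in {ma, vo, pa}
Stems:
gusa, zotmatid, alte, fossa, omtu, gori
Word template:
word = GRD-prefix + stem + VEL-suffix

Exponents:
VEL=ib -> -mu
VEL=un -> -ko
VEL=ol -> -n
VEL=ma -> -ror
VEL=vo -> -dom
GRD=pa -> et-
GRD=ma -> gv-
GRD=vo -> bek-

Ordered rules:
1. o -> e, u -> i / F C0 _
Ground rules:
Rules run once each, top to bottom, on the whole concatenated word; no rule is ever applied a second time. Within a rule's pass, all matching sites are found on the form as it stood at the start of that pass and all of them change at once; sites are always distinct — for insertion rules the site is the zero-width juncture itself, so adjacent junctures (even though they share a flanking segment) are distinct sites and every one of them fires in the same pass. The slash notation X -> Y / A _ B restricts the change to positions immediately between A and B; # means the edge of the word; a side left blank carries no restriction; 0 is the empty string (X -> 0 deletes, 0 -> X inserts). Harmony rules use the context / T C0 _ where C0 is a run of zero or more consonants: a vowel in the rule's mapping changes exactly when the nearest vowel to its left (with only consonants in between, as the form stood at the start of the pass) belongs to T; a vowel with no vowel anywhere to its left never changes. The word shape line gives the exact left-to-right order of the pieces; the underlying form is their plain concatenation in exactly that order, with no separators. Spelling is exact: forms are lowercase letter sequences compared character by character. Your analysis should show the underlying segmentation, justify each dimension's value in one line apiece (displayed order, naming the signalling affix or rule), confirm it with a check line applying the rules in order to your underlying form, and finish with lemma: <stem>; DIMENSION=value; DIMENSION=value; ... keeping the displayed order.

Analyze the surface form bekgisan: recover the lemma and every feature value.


underlying: bek-gusa-n
VEL=ol - signalled by the affix -n
GRD=vo - signalled by the affix bek-
check: bekgusan -> bekgisan
lemma: gusa; VEL=ol; GRD=vo


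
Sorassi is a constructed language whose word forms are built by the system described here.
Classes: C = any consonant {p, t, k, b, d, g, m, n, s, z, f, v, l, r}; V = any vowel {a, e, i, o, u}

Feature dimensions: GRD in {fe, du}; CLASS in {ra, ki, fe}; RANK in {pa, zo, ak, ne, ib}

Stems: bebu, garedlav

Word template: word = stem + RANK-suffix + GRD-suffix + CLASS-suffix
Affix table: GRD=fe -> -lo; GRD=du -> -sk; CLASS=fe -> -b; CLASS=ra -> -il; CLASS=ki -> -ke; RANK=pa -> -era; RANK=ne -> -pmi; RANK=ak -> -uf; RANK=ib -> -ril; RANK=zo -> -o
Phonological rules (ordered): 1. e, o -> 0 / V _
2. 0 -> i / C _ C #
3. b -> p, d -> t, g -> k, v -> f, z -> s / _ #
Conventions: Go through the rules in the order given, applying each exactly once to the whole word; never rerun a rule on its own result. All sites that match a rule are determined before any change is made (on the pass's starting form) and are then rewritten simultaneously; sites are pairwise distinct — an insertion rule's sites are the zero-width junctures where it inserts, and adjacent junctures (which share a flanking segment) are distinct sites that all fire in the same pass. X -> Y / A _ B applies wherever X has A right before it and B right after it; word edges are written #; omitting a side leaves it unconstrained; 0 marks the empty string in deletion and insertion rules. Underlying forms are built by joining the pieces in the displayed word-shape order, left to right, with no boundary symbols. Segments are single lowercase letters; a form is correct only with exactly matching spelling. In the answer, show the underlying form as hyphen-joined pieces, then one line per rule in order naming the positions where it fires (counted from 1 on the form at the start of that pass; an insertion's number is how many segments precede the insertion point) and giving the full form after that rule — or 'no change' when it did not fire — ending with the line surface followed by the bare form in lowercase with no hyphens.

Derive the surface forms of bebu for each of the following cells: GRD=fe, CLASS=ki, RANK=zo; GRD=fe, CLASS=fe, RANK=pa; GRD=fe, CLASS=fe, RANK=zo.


cell GRD=fe, CLASS=ki, RANK=zo:
underlying: bebu-o-lo-ke
1. e, o -> 0 / V _: fires at position(s) 5: bebuloke
2. 0 -> i / C _ C #: no change
3. b -> p, d -> t, g -> k, v -> f, z -> s / _ #: no change
surface: bebuloke

cell GRD=fe, CLASS=fe, RANK=pa:
underlying: bebu-era-lo-b
1. e, o -> 0 / V _: fires at position(s) 5: beburalob
2. 0 -> i / C _ C #: no change
3. b -> p, d -> t, g -> k, v -> f, z -> s / _ #: fires at position(s) 9: beburalop
surface: beburalop

cell GRD=fe, CLASS=fe, RANK=zo:
underlying: bebu-o-lo-b
1. e, o -> 0 / V _: fires at position(s) 5: bebulob
2. 0 -> i / C _ C #: no change
3. b -> p, d -> t, g -> k, v -> f, z -> s / _ #: fires at position(s) 7: bebulop
surface: bebulop


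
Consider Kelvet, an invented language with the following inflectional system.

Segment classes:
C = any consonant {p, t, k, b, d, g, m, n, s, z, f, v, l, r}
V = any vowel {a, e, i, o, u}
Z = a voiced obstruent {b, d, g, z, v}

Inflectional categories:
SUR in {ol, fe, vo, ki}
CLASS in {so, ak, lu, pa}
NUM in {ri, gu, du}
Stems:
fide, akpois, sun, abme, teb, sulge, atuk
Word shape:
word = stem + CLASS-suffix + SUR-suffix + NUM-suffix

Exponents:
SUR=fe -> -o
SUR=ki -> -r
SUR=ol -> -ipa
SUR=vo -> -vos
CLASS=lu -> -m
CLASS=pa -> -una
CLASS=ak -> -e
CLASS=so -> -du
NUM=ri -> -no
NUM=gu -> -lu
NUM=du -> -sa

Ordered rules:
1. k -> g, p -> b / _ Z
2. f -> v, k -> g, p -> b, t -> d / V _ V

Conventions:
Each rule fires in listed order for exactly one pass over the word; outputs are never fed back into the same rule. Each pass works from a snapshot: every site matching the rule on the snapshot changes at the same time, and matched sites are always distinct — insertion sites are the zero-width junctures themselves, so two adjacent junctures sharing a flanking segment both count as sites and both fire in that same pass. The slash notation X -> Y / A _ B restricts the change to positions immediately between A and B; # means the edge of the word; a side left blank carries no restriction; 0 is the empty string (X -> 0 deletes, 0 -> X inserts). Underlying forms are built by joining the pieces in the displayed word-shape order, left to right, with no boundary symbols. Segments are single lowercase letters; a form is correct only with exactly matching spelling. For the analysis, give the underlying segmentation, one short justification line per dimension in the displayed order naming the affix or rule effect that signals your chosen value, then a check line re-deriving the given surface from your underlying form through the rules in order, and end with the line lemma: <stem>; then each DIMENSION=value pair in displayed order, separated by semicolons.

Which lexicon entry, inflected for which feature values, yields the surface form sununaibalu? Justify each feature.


underlying: sun-una-ipa-lu
SUR=ol - signalled by the affix -ipa
CLASS=pa - signalled by the affix -una
NUM=gu - signalled by the affix -lu
check: sununaipalu -> sununaipalu -> sununaibalu
lemma: sun; SUR=ol; CLASS=pa; NUM=gu


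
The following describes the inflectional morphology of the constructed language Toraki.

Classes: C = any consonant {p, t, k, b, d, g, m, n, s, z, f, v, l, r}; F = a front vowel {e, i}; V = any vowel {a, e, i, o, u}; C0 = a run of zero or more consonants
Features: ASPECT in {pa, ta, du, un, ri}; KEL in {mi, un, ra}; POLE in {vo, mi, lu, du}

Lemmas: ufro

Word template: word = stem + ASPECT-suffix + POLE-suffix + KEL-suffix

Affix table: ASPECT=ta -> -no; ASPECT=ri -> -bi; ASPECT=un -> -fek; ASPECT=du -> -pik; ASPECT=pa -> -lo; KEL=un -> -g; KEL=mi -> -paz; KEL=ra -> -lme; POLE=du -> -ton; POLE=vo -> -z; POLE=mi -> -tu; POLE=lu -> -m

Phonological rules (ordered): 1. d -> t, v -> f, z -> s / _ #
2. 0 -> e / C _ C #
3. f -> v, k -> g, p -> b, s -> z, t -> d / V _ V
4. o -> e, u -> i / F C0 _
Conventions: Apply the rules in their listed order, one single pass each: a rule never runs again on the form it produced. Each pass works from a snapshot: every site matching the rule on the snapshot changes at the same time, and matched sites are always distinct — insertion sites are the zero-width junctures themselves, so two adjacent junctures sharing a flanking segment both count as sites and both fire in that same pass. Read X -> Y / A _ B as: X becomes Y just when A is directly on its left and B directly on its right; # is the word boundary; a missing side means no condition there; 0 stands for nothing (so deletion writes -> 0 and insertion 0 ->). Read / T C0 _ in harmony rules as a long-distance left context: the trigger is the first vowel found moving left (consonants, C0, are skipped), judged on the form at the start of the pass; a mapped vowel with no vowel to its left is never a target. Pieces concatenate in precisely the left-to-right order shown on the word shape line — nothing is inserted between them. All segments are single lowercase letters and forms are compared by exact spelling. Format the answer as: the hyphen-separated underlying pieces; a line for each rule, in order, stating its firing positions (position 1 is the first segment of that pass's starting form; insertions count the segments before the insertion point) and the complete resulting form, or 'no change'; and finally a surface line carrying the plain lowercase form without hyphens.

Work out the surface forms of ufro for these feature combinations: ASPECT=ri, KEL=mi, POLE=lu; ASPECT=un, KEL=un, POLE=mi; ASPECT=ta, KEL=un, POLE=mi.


cell ASPECT=ri, KEL=mi, POLE=lu:
underlying: ufro-bi-m-paz
1. d -> t, v -> f, z -> s / _ #: fires at position(s) 10: ufrobimpas
2. 0 -> e / C _ C #: no change
3. f -> v, k -> g, p -> b, s -> z, t -> d / V _ V: no change
4. o -> e, u -> i / F C0 _: no change
surface: ufrobimpas

cell ASPECT=un, KEL=un, POLE=mi:
underlying: ufro-fek-tu-g
1. d -> t, v -> f, z -> s / _ #: no change
2. 0 -> e / C _ C #: no change
3. f -> v, k -> g, p -> b, s -> z, t -> d / V _ V: fires at position(s) 5: ufrovektug
4. o -> e, u -> i / F C0 _: fires at position(s) 9: ufrovektig
surface: ufrovektig

cell ASPECT=ta, KEL=un, POLE=mi:
underlying: ufro-no-tu-g
1. d -> t, v -> f, z -> s / _ #: no change
2. 0 -> e / C _ C #: no change
3. f -> v, k -> g, p -> b, s -> z, t -> d / V _ V: fires at position(s) 7: ufronodug
4. o -> e, u -> i / F C0 _: no change
surface: ufronodug


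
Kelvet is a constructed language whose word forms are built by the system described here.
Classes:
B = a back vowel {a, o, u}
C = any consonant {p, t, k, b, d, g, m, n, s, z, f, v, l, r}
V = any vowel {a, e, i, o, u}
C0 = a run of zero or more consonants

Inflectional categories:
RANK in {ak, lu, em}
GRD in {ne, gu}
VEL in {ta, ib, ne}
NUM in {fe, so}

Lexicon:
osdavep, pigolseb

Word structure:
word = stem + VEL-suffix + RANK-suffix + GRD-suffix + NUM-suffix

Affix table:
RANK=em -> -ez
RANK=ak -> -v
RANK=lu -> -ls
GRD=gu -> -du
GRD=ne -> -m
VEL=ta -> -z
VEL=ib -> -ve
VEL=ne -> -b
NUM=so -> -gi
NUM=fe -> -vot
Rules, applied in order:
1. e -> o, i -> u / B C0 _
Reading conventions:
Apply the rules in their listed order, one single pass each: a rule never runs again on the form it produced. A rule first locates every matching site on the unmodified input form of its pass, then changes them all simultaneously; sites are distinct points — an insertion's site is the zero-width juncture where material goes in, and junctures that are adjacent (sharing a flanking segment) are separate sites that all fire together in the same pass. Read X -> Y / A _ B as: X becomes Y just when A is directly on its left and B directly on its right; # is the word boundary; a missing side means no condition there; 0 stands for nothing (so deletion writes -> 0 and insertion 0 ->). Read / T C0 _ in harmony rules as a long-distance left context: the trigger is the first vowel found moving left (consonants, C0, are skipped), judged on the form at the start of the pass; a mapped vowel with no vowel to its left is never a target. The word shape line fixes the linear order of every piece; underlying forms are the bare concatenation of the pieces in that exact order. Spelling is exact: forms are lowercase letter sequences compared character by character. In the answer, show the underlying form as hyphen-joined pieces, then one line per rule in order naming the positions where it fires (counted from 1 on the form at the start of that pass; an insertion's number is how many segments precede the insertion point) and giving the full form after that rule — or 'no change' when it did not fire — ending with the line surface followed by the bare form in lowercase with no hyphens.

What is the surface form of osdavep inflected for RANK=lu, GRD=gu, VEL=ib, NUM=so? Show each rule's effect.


underlying: osdavep-ve-ls-du-gi
1. e -> o, i -> u / B C0 _: fires at position(s) 6, 15: osdavopvelsdugu
surface: osdavopvelsdugu


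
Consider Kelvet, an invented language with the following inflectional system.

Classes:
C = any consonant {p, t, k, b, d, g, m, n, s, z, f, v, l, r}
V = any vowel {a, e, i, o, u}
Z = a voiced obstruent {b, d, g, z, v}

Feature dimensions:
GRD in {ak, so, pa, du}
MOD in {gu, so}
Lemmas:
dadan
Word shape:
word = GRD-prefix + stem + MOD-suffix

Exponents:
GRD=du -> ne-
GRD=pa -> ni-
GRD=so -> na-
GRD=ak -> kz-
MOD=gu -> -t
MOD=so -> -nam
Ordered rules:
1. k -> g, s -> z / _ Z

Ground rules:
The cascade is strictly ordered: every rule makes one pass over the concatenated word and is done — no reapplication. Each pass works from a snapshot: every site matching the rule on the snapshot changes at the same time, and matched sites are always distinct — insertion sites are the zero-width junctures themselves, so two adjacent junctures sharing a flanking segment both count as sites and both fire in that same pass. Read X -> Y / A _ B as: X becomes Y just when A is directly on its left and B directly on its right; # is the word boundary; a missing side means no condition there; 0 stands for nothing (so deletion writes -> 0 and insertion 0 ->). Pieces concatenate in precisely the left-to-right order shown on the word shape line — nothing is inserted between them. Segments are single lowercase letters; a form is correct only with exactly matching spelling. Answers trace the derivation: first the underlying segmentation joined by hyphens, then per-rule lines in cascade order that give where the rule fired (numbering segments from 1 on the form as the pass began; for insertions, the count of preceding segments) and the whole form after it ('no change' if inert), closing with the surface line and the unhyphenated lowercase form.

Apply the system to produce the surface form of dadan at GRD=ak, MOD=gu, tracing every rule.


underlying: kz-dadan-t
1. k -> g, s -> z / _ Z: fires at position(s) 1: gzdadant
surface: gzdadant


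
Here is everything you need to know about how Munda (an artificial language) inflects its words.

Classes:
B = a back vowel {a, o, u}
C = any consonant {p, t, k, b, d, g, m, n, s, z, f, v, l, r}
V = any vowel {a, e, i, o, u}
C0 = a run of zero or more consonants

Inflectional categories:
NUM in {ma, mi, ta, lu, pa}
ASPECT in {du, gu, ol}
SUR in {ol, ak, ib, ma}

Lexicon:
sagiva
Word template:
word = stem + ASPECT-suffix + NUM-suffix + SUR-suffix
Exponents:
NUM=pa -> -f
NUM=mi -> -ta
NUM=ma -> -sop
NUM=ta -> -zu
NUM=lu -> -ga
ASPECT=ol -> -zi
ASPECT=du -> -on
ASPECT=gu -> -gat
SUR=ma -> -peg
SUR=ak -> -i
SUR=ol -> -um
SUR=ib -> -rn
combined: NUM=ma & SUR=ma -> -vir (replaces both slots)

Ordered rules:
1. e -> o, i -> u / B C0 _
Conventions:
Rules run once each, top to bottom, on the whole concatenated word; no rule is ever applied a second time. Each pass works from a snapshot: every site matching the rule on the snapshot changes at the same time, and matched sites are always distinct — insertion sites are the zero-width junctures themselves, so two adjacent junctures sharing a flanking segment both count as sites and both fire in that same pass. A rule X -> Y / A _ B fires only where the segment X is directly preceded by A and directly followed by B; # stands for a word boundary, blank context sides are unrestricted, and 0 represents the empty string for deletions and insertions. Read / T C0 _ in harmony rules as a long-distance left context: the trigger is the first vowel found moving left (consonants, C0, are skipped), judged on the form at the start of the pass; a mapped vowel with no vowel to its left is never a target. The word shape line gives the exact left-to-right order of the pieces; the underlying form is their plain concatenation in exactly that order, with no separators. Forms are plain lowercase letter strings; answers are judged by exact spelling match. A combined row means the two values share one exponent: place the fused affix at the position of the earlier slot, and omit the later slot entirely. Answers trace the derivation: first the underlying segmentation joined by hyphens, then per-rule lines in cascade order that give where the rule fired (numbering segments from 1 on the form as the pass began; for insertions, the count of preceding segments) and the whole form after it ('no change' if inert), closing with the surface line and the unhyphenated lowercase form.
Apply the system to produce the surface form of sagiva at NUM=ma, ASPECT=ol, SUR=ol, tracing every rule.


underlying: sagiva-zi-sop-um
1. e -> o, i -> u / B C0 _: fires at position(s) 4, 8: saguvazusopum
surface: saguvazusopum


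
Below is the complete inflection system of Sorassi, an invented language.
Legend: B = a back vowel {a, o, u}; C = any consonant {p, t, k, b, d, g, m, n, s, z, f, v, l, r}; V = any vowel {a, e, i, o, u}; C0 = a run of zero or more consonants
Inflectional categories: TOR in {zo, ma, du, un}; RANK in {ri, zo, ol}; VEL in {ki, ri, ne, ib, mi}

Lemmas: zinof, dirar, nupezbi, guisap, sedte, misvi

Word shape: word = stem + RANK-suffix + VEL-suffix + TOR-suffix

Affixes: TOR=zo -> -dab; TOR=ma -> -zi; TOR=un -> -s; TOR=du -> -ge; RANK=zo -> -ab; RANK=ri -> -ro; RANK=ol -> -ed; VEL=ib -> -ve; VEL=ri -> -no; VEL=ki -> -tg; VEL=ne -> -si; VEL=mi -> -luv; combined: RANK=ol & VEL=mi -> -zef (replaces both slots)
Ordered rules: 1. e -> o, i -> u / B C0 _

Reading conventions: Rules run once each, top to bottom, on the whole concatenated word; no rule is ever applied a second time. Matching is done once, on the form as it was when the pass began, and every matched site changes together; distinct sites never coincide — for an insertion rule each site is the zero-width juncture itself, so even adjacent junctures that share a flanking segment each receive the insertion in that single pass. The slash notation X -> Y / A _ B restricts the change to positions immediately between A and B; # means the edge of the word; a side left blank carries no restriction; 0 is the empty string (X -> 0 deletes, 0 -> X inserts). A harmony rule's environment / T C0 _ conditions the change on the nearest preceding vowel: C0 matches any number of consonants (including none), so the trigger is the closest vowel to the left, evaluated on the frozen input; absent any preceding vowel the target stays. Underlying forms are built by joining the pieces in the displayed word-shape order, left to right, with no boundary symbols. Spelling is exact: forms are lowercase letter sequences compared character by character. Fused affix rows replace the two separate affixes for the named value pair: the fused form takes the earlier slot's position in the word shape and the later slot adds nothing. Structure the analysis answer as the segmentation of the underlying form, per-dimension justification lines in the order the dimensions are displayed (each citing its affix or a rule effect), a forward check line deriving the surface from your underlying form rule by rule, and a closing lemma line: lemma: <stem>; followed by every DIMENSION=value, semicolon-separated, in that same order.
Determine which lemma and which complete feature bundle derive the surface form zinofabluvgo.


underlying: zinof-ab-luv-ge
TOR=du - signalled by the affix -ge
RANK=zo - signalled by the affix -ab
VEL=mi - signalled by the affix -luv
check: zinofabluvge -> zinofabluvgo
lemma: zinof; TOR=du; RANK=zo; VEL=mi


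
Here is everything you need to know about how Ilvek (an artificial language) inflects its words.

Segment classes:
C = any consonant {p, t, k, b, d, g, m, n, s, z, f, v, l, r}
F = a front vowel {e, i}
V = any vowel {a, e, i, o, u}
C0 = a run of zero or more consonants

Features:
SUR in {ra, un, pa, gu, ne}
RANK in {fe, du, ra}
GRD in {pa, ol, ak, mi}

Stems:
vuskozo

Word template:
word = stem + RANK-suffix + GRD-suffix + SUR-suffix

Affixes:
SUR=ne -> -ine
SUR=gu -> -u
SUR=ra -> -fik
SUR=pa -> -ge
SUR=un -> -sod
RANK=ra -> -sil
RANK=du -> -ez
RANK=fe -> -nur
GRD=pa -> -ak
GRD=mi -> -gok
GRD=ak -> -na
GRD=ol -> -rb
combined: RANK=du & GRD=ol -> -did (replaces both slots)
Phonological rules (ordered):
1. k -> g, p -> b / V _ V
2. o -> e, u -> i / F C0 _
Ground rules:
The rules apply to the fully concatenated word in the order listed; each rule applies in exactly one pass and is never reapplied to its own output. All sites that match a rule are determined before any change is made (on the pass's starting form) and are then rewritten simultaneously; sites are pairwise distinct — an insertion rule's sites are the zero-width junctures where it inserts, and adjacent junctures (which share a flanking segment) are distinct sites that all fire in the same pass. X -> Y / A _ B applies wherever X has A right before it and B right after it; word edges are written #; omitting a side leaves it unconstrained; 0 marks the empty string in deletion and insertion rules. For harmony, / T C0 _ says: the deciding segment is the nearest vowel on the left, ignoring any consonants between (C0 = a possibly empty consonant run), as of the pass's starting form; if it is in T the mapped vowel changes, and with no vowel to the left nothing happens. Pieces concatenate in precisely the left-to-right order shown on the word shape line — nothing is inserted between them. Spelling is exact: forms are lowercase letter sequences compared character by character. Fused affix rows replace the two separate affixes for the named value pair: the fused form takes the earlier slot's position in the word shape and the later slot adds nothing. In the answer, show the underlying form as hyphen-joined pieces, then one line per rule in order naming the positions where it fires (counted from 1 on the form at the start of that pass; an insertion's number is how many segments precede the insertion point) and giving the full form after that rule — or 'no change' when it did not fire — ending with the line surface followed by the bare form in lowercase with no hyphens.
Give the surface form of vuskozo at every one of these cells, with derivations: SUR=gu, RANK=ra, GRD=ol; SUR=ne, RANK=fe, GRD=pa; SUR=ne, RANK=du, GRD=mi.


cell SUR=gu, RANK=ra, GRD=ol:
underlying: vuskozo-sil-rb-u
1. k -> g, p -> b / V _ V: no change
2. o -> e, u -> i / F C0 _: fires at position(s) 13: vuskozosilrbi
surface: vuskozosilrbi

cell SUR=ne, RANK=fe, GRD=pa:
underlying: vuskozo-nur-ak-ine
1. k -> g, p -> b / V _ V: fires at position(s) 12: vuskozonuragine
2. o -> e, u -> i / F C0 _: no change
surface: vuskozonuragine

cell SUR=ne, RANK=du, GRD=mi:
underlying: vuskozo-ez-gok-ine
1. k -> g, p -> b / V _ V: fires at position(s) 12: vuskozoezgogine
2. o -> e, u -> i / F C0 _: fires at position(s) 11: vuskozoezgegine
surface: vuskozoezgegine


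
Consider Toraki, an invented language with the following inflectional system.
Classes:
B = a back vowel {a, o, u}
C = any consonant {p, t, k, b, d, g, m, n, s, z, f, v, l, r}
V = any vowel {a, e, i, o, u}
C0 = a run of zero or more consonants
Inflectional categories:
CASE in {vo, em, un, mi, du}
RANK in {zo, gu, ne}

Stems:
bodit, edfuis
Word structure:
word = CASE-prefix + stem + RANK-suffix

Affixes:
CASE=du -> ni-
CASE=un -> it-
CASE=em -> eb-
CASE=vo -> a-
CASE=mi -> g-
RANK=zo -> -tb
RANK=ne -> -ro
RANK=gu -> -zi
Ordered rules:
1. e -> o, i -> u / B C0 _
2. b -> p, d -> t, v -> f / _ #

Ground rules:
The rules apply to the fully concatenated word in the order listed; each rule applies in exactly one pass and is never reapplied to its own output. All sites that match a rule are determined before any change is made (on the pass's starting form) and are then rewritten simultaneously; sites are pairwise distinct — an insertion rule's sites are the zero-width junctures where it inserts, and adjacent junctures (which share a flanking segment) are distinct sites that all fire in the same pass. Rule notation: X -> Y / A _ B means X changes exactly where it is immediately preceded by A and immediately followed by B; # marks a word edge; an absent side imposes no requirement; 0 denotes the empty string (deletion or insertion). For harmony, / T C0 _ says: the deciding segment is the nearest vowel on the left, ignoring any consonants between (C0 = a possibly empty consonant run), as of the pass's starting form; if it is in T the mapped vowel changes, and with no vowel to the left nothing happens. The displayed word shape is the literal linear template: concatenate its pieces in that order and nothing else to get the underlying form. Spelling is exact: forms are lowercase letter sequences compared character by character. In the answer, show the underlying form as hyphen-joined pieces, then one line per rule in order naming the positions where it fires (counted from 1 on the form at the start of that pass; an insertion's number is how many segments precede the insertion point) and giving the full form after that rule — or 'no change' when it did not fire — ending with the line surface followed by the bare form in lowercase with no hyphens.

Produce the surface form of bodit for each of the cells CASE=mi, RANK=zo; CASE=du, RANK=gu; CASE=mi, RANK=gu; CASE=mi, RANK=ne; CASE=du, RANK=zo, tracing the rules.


cell CASE=mi, RANK=zo:
underlying: g-bodit-tb
1. e -> o, i -> u / B C0 _: fires at position(s) 5: gboduttb
2. b -> p, d -> t, v -> f / _ #: fires at position(s) 8: gboduttp
surface: gboduttp

cell CASE=du, RANK=gu:
underlying: ni-bodit-zi
1. e -> o, i -> u / B C0 _: fires at position(s) 6: nibodutzi
2. b -> p, d -> t, v -> f / _ #: no change
surface: nibodutzi

cell CASE=mi, RANK=gu:
underlying: g-bodit-zi
1. e -> o, i -> u / B C0 _: fires at position(s) 5: gbodutzi
2. b -> p, d -> t, v -> f / _ #: no change
surface: gbodutzi

cell CASE=mi, RANK=ne:
underlying: g-bodit-ro
1. e -> o, i -> u / B C0 _: fires at position(s) 5: gbodutro
2. b -> p, d -> t, v -> f / _ #: no change
surface: gbodutro

cell CASE=du, RANK=zo:
underlying: ni-bodit-tb
1. e -> o, i -> u / B C0 _: fires at position(s) 6: niboduttb
2. b -> p, d -> t, v -> f / _ #: fires at position(s) 9: niboduttp
surface: niboduttp


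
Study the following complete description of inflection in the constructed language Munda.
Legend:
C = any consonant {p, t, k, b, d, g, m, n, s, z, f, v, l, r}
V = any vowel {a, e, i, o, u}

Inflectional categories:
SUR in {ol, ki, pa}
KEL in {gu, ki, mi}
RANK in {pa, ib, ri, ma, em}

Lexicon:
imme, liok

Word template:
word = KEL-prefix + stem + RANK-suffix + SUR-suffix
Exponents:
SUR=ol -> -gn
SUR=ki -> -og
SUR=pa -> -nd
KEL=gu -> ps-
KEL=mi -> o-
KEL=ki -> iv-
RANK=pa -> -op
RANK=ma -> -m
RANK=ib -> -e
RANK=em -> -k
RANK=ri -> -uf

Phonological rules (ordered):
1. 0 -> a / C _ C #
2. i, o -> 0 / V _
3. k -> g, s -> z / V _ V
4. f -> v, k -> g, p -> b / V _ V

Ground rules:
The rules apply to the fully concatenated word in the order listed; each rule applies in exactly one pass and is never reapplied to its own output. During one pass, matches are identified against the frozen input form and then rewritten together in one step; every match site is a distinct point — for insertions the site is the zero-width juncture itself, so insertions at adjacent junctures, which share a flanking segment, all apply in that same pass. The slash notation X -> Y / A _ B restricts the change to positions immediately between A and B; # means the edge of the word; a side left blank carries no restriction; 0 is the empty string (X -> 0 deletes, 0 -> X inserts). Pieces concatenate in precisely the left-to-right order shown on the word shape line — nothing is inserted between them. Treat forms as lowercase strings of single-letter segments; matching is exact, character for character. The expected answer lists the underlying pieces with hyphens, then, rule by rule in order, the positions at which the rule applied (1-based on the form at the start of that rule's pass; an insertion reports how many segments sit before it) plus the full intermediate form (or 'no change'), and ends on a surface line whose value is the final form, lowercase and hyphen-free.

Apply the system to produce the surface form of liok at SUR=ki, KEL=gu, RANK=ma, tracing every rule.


underlying: ps-liok-m-og
1. 0 -> a / C _ C #: no change
2. i, o -> 0 / V _: fires at position(s) 5: pslikmog
3. k -> g, s -> z / V _ V: no change
4. f -> v, k -> g, p -> b / V _ V: no change
surface: pslikmog


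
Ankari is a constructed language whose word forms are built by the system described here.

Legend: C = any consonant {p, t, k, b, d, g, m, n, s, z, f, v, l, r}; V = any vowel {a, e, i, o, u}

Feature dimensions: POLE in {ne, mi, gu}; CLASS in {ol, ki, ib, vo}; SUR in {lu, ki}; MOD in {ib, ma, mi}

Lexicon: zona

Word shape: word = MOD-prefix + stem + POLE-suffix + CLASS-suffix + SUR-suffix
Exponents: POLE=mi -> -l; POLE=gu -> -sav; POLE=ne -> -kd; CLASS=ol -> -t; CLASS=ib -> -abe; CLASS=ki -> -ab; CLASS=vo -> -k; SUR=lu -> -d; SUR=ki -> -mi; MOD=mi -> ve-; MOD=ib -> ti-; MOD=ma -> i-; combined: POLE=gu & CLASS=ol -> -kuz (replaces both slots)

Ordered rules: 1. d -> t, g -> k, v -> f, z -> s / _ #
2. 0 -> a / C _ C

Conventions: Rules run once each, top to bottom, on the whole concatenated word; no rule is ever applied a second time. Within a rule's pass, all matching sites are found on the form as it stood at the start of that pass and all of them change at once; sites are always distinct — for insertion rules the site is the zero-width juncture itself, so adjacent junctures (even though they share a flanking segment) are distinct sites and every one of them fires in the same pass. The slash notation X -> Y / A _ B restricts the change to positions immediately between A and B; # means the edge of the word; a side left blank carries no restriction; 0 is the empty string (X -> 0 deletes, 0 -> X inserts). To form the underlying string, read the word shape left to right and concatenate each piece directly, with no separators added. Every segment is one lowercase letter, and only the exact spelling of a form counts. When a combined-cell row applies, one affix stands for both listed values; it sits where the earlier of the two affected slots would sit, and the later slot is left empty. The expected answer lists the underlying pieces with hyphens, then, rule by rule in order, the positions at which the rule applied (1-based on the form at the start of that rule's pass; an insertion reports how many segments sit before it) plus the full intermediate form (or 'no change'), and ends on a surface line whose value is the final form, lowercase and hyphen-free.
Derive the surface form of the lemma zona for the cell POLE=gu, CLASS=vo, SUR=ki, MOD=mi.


underlying: ve-zona-sav-k-mi
1. d -> t, g -> k, v -> f, z -> s / _ #: no change
2. 0 -> a / C _ C: inserts after position(s) 9, 10: vezonasavakami
surface: vezonasavakami
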